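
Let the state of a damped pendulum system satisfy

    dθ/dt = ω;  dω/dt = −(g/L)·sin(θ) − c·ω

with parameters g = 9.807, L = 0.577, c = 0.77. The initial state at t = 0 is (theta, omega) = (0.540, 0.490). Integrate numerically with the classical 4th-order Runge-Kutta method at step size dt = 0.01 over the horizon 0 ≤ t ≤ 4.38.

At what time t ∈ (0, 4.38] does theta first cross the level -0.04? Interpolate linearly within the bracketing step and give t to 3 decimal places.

t=0.000: state=(0.540, 0.490)
step 1 (dt=0.01): k1=(0.490, -9.116), k2=(0.444, -9.116), k3=(0.444, -9.113), k4=(0.399, -9.110); state += dt/6·(k1+2k2+2k3+k4)
t=0.010: state=(0.544, 0.399)
t=0.020: state=(0.548, 0.308)
t=0.030: state=(0.551, 0.217)
continuing one RK4 step at a time; state shown every 20 steps (Δt=0.2):
t=0.200: state=(0.464, -1.169)
t=0.400: state=(0.132, -1.949)
t=0.480: state=(-0.023, -1.903)
next step: t=0.490: state=(-0.042, -1.883) — theta has crossed -0.04
linear interpolation between t=0.480 (-0.02345) and t=0.490 (-0.04238) → t≈0.489

t = 0.489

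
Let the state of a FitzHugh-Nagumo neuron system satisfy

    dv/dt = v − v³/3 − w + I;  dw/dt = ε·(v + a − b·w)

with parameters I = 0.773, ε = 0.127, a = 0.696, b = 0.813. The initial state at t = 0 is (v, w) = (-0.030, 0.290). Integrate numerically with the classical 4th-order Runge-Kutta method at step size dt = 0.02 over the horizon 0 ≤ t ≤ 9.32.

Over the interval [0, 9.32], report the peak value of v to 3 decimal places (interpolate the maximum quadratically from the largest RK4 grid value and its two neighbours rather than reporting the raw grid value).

max v = 1.730

t=0.000: state=(-0.030, 0.290)
step 1 (dt=0.02): k1=(0.453, 0.055), k2=(0.457, 0.055), k3=(0.457, 0.055), k4=(0.461, 0.056); state += dt/6·(k1+2k2+2k3+k4)
t=0.020: state=(-0.021, 0.291)
t=0.040: state=(-0.012, 0.292)
t=0.060: state=(-0.002, 0.293)
continuing one RK4 step at a time; state shown every 25 steps (Δt=0.5):
t=0.500: state=(0.254, 0.325)
t=1.000: state=(0.672, 0.380)
t=1.500: state=(1.170, 0.461)
t=2.000: state=(1.546, 0.566)
t=2.500: state=(1.704, 0.682)
t=3.000: state=(1.729, 0.798)
t=3.500: state=(1.703, 0.907)
t=4.000: state=(1.658, 1.008)
t=4.500: state=(1.607, 1.102)
t=5.000: state=(1.553, 1.187)
t=5.500: state=(1.497, 1.265)
t=6.000: state=(1.440, 1.335)
t=6.500: state=(1.380, 1.398)
t=7.000: state=(1.318, 1.455)
t=7.500: state=(1.253, 1.504)
t=8.000: state=(1.184, 1.547)
t=8.500: state=(1.109, 1.583)
t=9.000: state=(1.027, 1.613)
t=9.320: state=(0.969, 1.628)
largest grid value and its neighbours: v(2.900)=1.72970, v(2.920)=1.72971, v(2.940)=1.72963
parabola through these three points peaks at t≈2.912 with v≈1.72972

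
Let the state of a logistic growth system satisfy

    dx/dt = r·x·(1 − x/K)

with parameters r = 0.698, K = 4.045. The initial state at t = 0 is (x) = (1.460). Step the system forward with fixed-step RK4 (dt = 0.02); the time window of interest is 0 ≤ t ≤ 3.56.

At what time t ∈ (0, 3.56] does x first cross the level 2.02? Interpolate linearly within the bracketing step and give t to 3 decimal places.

t = 0.815

t=0.000: state=(1.460)
step 1 (dt=0.02): k1=(0.651), k2=(0.653), k3=(0.653), k4=(0.654); state += dt/6·(k1+2k2+2k3+k4)
t=0.020: state=(1.473)
t=0.040: state=(1.486)
t=0.060: state=(1.499)
continuing one RK4 step at a time; state shown every 10 steps (Δt=0.2):
t=0.200: state=(1.593)
t=0.400: state=(1.729)
t=0.600: state=(1.869)
t=0.800: state=(2.009)
next step: t=0.820: state=(2.024) — x has crossed 2.02
linear interpolation between t=0.800 (2.00947) and t=0.820 (2.02358) → t≈0.815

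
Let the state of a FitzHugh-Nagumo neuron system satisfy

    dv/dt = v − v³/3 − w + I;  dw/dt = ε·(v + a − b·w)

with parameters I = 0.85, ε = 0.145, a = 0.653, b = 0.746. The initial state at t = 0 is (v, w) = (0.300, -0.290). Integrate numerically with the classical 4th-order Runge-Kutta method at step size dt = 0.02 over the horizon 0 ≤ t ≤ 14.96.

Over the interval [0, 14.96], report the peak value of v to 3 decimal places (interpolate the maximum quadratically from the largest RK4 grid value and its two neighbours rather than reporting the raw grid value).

t=0.000: state=(0.300, -0.290)
step 1 (dt=0.02): k1=(1.431, 0.170), k2=(1.442, 0.171), k3=(1.442, 0.171), k4=(1.454, 0.173); state += dt/6·(k1+2k2+2k3+k4)
t=0.020: state=(0.329, -0.287)
t=0.040: state=(0.358, -0.283)
t=0.060: state=(0.388, -0.279)
continuing one RK4 step at a time; state shown every 25 steps (Δt=0.5):
t=0.500: state=(1.117, -0.179)
t=1.000: state=(1.766, -0.019)
t=1.500: state=(1.966, 0.162)
t=2.000: state=(1.969, 0.339)
t=2.500: state=(1.924, 0.505)
t=3.000: state=(1.869, 0.658)
t=3.500: state=(1.811, 0.799)
t=4.000: state=(1.752, 0.929)
t=4.500: state=(1.692, 1.048)
t=5.000: state=(1.631, 1.156)
t=5.500: state=(1.570, 1.254)
t=6.000: state=(1.507, 1.343)
t=6.500: state=(1.443, 1.422)
t=7.000: state=(1.377, 1.493)
t=7.500: state=(1.307, 1.555)
t=8.000: state=(1.234, 1.609)
t=8.500: state=(1.155, 1.655)
t=9.000: state=(1.070, 1.692)
t=9.500: state=(0.974, 1.721)
t=10.000: state=(0.862, 1.742)
t=10.500: state=(0.727, 1.752)
t=11.000: state=(0.552, 1.751)
t=11.500: state=(0.309, 1.736)
t=12.000: state=(-0.058, 1.700)
t=12.500: state=(-0.619, 1.634)
t=13.000: state=(-1.300, 1.526)
t=13.500: state=(-1.743, 1.382)
t=14.000: state=(-1.869, 1.227)
t=14.500: state=(-1.863, 1.076)
t=14.960: state=(-1.823, 0.946)
largest grid value and its neighbours: v(1.720)=1.97887, v(1.740)=1.97890, v(1.760)=1.97879
parabola through these three points peaks at t≈1.734 with v≈1.97890

max v = 1.979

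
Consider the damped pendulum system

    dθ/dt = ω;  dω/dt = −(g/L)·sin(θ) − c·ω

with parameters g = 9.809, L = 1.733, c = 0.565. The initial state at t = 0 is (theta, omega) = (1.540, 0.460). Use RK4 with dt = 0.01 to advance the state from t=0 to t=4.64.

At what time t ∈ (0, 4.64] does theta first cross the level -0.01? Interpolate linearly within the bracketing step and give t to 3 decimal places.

t=0.000: state=(1.540, 0.460)
step 1 (dt=0.01): k1=(0.460, -5.917), k2=(0.430, -5.901), k3=(0.430, -5.901), k4=(0.401, -5.885); state += dt/6·(k1+2k2+2k3+k4)
t=0.010: state=(1.544, 0.401)
t=0.020: state=(1.548, 0.342)
t=0.030: state=(1.551, 0.284)
continuing one RK4 step at a time; state shown every 20 steps (Δt=0.2):
t=0.200: state=(1.518, -0.659)
t=0.400: state=(1.285, -1.644)
t=0.600: state=(0.875, -2.410)
t=0.800: state=(0.349, -2.761)
t=0.930: state=(-0.008, -2.683)
next step: t=0.940: state=(-0.035, -2.667) — theta has crossed -0.01
linear interpolation between t=0.930 (-0.00777) and t=0.940 (-0.03452) → t≈0.931

t = 0.931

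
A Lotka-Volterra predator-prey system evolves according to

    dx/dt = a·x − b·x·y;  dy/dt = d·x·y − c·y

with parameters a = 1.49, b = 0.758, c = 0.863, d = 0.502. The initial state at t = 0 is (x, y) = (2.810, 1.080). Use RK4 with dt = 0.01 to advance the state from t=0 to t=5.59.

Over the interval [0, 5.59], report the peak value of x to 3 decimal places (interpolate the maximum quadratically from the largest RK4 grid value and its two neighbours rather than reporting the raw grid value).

max x = 3.743

t=0.000: state=(2.810, 1.080)
step 1 (dt=0.01): k1=(1.887, 0.591), k2=(1.887, 0.598), k3=(1.886, 0.598), k4=(1.886, 0.605); state += dt/6·(k1+2k2+2k3+k4)
t=0.010: state=(2.829, 1.086)
t=0.020: state=(2.848, 1.092)
t=0.030: state=(2.867, 1.098)
continuing one RK4 step at a time; state shown every 20 steps (Δt=0.2):
t=0.200: state=(3.180, 1.228)
t=0.400: state=(3.502, 1.446)
t=0.600: state=(3.707, 1.750)
t=0.800: state=(3.722, 2.142)
t=1.000: state=(3.503, 2.595)
t=1.200: state=(3.076, 3.043)
t=1.400: state=(2.539, 3.396)
t=1.600: state=(2.010, 3.589)
t=1.800: state=(1.566, 3.611)
t=2.000: state=(1.229, 3.493)
t=2.200: state=(0.990, 3.283)
t=2.400: state=(0.827, 3.025)
t=2.600: state=(0.719, 2.750)
t=2.800: state=(0.652, 2.478)
t=3.000: state=(0.615, 2.221)
t=3.200: state=(0.602, 1.987)
t=3.400: state=(0.610, 1.776)
t=3.600: state=(0.637, 1.591)
t=3.800: state=(0.683, 1.430)
t=4.000: state=(0.748, 1.293)
t=4.200: state=(0.836, 1.178)
t=4.400: state=(0.949, 1.084)
t=4.600: state=(1.092, 1.010)
t=4.800: state=(1.267, 0.957)
t=5.000: state=(1.481, 0.924)
t=5.200: state=(1.736, 0.913)
t=5.400: state=(2.035, 0.928)
t=5.590: state=(2.356, 0.971)
largest grid value and its neighbours: x(0.710)=3.74307, x(0.720)=3.74309, x(0.730)=3.74253
parabola through these three points peaks at t≈0.715 with x≈3.74315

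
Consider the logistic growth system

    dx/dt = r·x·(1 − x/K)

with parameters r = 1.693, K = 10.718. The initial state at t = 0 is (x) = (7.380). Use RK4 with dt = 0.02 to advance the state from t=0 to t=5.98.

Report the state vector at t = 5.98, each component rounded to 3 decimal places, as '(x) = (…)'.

(x) = (10.718)

t=0.000: state=(7.380)
step 1 (dt=0.02): k1=(3.891), k2=(3.866), k3=(3.866), k4=(3.841); state += dt/6·(k1+2k2+2k3+k4)
t=0.020: state=(7.457)
t=0.040: state=(7.534)
t=0.060: state=(7.609)
continuing one RK4 step at a time; state shown every 10 steps (Δt=0.2):
t=0.200: state=(8.105)
t=0.400: state=(8.715)
t=0.600: state=(9.210)
t=0.800: state=(9.598)
t=1.000: state=(9.895)
t=1.200: state=(10.118)
t=1.400: state=(10.283)
t=1.600: state=(10.405)
t=1.800: state=(10.493)
t=2.000: state=(10.556)
t=2.200: state=(10.602)
t=2.400: state=(10.635)
t=2.600: state=(10.659)
t=2.800: state=(10.676)
t=3.000: state=(10.688)
t=3.200: state=(10.697)
t=3.400: state=(10.703)
t=3.600: state=(10.707)
t=3.800: state=(10.710)
t=4.000: state=(10.712)
t=4.200: state=(10.714)
t=4.400: state=(10.715)
t=4.600: state=(10.716)
t=4.800: state=(10.717)
t=5.000: state=(10.717)
t=5.200: state=(10.717)
t=5.400: state=(10.717)
t=5.600: state=(10.718)
t=5.800: state=(10.718)
t=5.980: state=(10.718)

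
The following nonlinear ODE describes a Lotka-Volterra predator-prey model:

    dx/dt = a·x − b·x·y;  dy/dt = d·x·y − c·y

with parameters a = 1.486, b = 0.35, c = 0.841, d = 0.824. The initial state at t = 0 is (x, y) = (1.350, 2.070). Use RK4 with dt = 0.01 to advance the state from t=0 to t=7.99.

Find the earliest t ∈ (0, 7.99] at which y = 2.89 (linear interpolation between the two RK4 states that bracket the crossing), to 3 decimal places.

t = 0.612

t=0.000: state=(1.350, 2.070)
step 1 (dt=0.01): k1=(1.028, 0.562), k2=(1.031, 0.571), k3=(1.031, 0.571), k4=(1.033, 0.581); state += dt/6·(k1+2k2+2k3+k4)
t=0.010: state=(1.360, 2.076)
t=0.020: state=(1.371, 2.082)
t=0.030: state=(1.381, 2.088)
continuing one RK4 step at a time; state shown every 50 steps (Δt=0.5):
t=0.500: state=(1.896, 2.651)
t=0.610: state=(2.007, 2.885)
next step: t=0.620: state=(2.017, 2.908) — y has crossed 2.89
linear interpolation between t=0.610 (2.88480) and t=0.620 (2.90847) → t≈0.612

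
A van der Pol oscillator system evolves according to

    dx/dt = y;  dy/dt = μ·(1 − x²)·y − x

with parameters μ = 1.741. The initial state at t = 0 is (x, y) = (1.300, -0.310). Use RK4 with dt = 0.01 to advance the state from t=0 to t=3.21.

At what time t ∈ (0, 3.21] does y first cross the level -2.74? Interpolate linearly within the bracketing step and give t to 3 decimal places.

t=0.000: state=(1.300, -0.310)
step 1 (dt=0.01): k1=(-0.310, -0.928), k2=(-0.315, -0.923), k3=(-0.315, -0.923), k4=(-0.319, -0.918); state += dt/6·(k1+2k2+2k3+k4)
t=0.010: state=(1.297, -0.319)
t=0.020: state=(1.294, -0.328)
t=0.030: state=(1.290, -0.337)
continuing one RK4 step at a time; state shown every 20 steps (Δt=0.2):
t=0.200: state=(1.220, -0.481)
t=0.400: state=(1.108, -0.645)
t=0.600: state=(0.961, -0.834)
t=0.800: state=(0.770, -1.090)
t=1.000: state=(0.516, -1.477)
t=1.200: state=(0.165, -2.082)
t=1.360: state=(-0.219, -2.739)
next step: t=1.370: state=(-0.247, -2.782) — y has crossed -2.74
linear interpolation between t=1.360 (-2.73876) and t=1.370 (-2.78187) → t≈1.360

t = 1.360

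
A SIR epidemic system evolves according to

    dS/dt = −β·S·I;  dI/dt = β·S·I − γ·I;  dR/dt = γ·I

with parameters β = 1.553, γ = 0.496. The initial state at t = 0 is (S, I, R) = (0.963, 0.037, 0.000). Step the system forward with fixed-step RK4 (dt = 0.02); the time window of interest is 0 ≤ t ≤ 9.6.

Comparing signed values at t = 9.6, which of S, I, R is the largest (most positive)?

t=0.000: state=(0.963, 0.037, 0.000)
step 1 (dt=0.02): k1=(-0.055, 0.037, 0.018), k2=(-0.056, 0.037, 0.019), k3=(-0.056, 0.037, 0.019), k4=(-0.056, 0.038, 0.019); state += dt/6·(k1+2k2+2k3+k4)
t=0.020: state=(0.962, 0.038, 0.000)
t=0.040: state=(0.961, 0.039, 0.001)
t=0.060: state=(0.960, 0.039, 0.001)
continuing one RK4 step at a time; state shown every 25 steps (Δt=0.5):
t=0.500: state=(0.928, 0.060, 0.012)
t=1.000: state=(0.874, 0.095, 0.031)
t=1.500: state=(0.798, 0.142, 0.060)
t=2.000: state=(0.700, 0.198, 0.102)
t=2.500: state=(0.587, 0.255, 0.158)
t=3.000: state=(0.472, 0.300, 0.227)
t=3.500: state=(0.370, 0.324, 0.305)
t=4.000: state=(0.287, 0.326, 0.386)
t=4.500: state=(0.224, 0.310, 0.466)
t=5.000: state=(0.178, 0.283, 0.539)
t=5.500: state=(0.145, 0.250, 0.606)
t=6.000: state=(0.121, 0.216, 0.663)
t=6.500: state=(0.103, 0.184, 0.713)
t=7.000: state=(0.091, 0.155, 0.755)
t=7.500: state=(0.081, 0.129, 0.790)
t=8.000: state=(0.074, 0.107, 0.819)
t=8.500: state=(0.069, 0.088, 0.843)
t=9.000: state=(0.065, 0.072, 0.863)
t=9.500: state=(0.061, 0.059, 0.879)
t=9.600: state=(0.061, 0.057, 0.882)
compare at T: S=0.061, I=0.057, R=0.882

largest component: R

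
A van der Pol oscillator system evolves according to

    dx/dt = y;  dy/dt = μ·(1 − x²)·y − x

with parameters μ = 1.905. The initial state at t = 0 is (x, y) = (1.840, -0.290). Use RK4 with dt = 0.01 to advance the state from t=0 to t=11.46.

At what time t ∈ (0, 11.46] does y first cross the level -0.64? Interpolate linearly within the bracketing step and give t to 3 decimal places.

t = 1.179

t=0.000: state=(1.840, -0.290)
step 1 (dt=0.01): k1=(-0.290, -0.522), k2=(-0.293, -0.512), k3=(-0.293, -0.512), k4=(-0.295, -0.502); state += dt/6·(k1+2k2+2k3+k4)
t=0.010: state=(1.837, -0.295)
t=0.020: state=(1.834, -0.300)
t=0.030: state=(1.831, -0.305)
continuing one RK4 step at a time; state shown every 50 steps (Δt=0.5):
t=0.500: state=(1.653, -0.435)
t=1.000: state=(1.405, -0.568)
t=1.170: state=(1.303, -0.636)
next step: t=1.180: state=(1.297, -0.641) — y has crossed -0.64
linear interpolation between t=1.170 (-0.63596) and t=1.180 (-0.64058) → t≈1.179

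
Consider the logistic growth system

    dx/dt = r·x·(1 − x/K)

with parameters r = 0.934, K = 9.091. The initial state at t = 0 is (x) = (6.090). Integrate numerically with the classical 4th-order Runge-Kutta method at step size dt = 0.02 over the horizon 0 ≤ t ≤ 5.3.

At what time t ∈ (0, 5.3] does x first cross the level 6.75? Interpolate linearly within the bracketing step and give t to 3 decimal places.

t=0.000: state=(6.090)
step 1 (dt=0.02): k1=(1.878), k2=(1.872), k3=(1.872), k4=(1.866); state += dt/6·(k1+2k2+2k3+k4)
t=0.020: state=(6.127)
t=0.040: state=(6.165)
t=0.060: state=(6.202)
continuing one RK4 step at a time; state shown every 10 steps (Δt=0.2):
t=0.200: state=(6.453)
t=0.360: state=(6.724)
next step: t=0.380: state=(6.756) — x has crossed 6.75
linear interpolation between t=0.360 (6.72379) and t=0.380 (6.75635) → t≈0.376

t = 0.376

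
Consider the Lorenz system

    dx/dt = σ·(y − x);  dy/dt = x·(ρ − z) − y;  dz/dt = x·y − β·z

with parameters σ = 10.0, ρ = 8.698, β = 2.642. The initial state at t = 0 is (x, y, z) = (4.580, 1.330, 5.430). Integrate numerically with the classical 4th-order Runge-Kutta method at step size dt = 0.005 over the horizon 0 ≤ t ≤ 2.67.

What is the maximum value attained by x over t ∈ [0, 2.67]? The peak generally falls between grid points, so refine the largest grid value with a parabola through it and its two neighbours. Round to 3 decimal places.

max x = 6.101

t=0.000: state=(4.580, 1.330, 5.430)
step 1 (dt=0.005): k1=(-32.500, 13.637, -8.255), k2=(-31.347, 13.431, -8.155), k3=(-31.381, 13.440, -8.154), k4=(-30.259, 13.238, -8.058); state += dt/6·(k1+2k2+2k3+k4)
t=0.005: state=(4.423, 1.397, 5.389)
t=0.010: state=(4.277, 1.462, 5.349)
t=0.015: state=(4.141, 1.526, 5.310)
continuing one RK4 step at a time; state shown every 20 steps (Δt=0.1):
t=0.100: state=(2.947, 2.416, 4.753)
t=0.200: state=(2.944, 3.324, 4.378)
t=0.300: state=(3.548, 4.332, 4.454)
t=0.400: state=(4.443, 5.413, 5.149)
t=0.500: state=(5.390, 6.250, 6.520)
t=0.600: state=(6.022, 6.361, 8.240)
t=0.700: state=(5.992, 5.599, 9.539)
t=0.800: state=(5.332, 4.482, 9.835)
t=0.900: state=(4.459, 3.632, 9.271)
t=1.000: state=(3.769, 3.239, 8.335)
t=1.100: state=(3.410, 3.216, 7.399)
t=1.200: state=(3.363, 3.452, 6.662)
t=1.300: state=(3.566, 3.874, 6.226)
t=1.400: state=(3.955, 4.413, 6.152)
t=1.500: state=(4.449, 4.959, 6.465)
t=1.600: state=(4.927, 5.346, 7.109)
t=1.700: state=(5.237, 5.415, 7.889)
t=1.800: state=(5.262, 5.134, 8.511)
t=1.900: state=(5.011, 4.661, 8.750)
t=2.000: state=(4.620, 4.217, 8.588)
t=2.100: state=(4.255, 3.945, 8.172)
t=2.200: state=(4.022, 3.873, 7.683)
t=2.300: state=(3.957, 3.972, 7.266)
t=2.400: state=(4.043, 4.193, 7.009)
t=2.500: state=(4.241, 4.476, 6.961)
t=2.600: state=(4.491, 4.745, 7.120)
t=2.670: state=(4.660, 4.881, 7.328)
largest grid value and its neighbours: x(0.640)=6.09969, x(0.645)=6.10099, x(0.650)=6.10038
parabola through these three points peaks at t≈0.646 with x≈6.10102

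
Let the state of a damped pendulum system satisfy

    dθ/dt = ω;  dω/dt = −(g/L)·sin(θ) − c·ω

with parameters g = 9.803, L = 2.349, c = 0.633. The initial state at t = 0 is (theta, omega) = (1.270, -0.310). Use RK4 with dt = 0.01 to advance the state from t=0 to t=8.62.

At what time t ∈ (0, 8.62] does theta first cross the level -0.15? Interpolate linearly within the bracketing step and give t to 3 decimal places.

t=0.000: state=(1.270, -0.310)
step 1 (dt=0.01): k1=(-0.310, -3.790), k2=(-0.329, -3.776), k3=(-0.329, -3.776), k4=(-0.348, -3.762); state += dt/6·(k1+2k2+2k3+k4)
t=0.010: state=(1.267, -0.348)
t=0.020: state=(1.263, -0.385)
t=0.030: state=(1.259, -0.422)
continuing one RK4 step at a time; state shown every 50 steps (Δt=0.5):
t=0.500: state=(0.712, -1.744)
t=0.960: state=(-0.145, -1.720)
next step: t=0.970: state=(-0.162, -1.703) — theta has crossed -0.15
linear interpolation between t=0.960 (-0.14467) and t=0.970 (-0.16179) → t≈0.963

t = 0.963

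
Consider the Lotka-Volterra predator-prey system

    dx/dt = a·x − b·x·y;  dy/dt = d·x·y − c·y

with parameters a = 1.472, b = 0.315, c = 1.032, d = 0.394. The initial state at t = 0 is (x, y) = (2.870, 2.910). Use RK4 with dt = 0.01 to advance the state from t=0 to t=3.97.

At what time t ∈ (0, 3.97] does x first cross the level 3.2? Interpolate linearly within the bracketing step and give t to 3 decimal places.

t = 0.201

t=0.000: state=(2.870, 2.910)
step 1 (dt=0.01): k1=(1.594, 0.287), k2=(1.597, 0.297), k3=(1.597, 0.297), k4=(1.600, 0.306); state += dt/6·(k1+2k2+2k3+k4)
t=0.010: state=(2.886, 2.913)
t=0.020: state=(2.902, 2.916)
t=0.030: state=(2.918, 2.919)
continuing one RK4 step at a time; state shown every 20 steps (Δt=0.2):
t=0.200: state=(3.199, 3.006)
next step: t=0.210: state=(3.216, 3.013) — x has crossed 3.2
linear interpolation between t=0.200 (3.19876) and t=0.210 (3.21556) → t≈0.201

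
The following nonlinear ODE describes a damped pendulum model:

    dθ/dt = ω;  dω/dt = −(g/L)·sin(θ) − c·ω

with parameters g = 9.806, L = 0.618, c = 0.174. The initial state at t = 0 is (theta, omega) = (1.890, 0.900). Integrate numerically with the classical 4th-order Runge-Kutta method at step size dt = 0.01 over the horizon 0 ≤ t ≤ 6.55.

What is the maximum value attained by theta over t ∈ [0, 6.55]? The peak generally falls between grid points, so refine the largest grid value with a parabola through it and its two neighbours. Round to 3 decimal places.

t=0.000: state=(1.890, 0.900)
step 1 (dt=0.01): k1=(0.900, -15.222), k2=(0.824, -15.187), k3=(0.824, -15.189), k4=(0.748, -15.154); state += dt/6·(k1+2k2+2k3+k4)
t=0.010: state=(1.898, 0.748)
t=0.020: state=(1.905, 0.597)
t=0.030: state=(1.910, 0.446)
continuing one RK4 step at a time; state shown every 25 steps (Δt=0.25):
t=0.250: state=(1.646, -2.863)
t=0.500: state=(0.486, -6.057)
t=0.750: state=(-0.984, -4.814)
t=1.000: state=(-1.699, -0.851)
t=1.250: state=(-1.422, 3.043)
t=1.500: state=(-0.258, 5.771)
t=1.750: state=(1.055, 3.979)
t=2.000: state=(1.562, 0.032)
t=2.250: state=(1.085, -3.756)
t=2.500: state=(-0.142, -5.347)
t=2.750: state=(-1.203, -2.639)
t=3.000: state=(-1.374, 1.271)
t=3.250: state=(-0.615, 4.521)
t=3.500: state=(0.590, 4.342)
t=3.750: state=(1.279, 0.938)
t=4.000: state=(1.041, -2.758)
t=4.250: state=(0.041, -4.675)
t=4.500: state=(-0.949, -2.688)
t=4.750: state=(-1.173, 0.941)
t=5.000: state=(-0.529, 3.915)
t=5.250: state=(0.514, 3.750)
t=5.500: state=(1.094, 0.662)
t=5.750: state=(0.827, -2.682)
t=6.000: state=(-0.082, -4.021)
t=6.250: state=(-0.882, -1.941)
t=6.500: state=(-0.953, 1.380)
t=6.550: state=(-0.868, 1.993)
largest grid value and its neighbours: theta(0.050)=1.91610, theta(0.060)=1.91682, theta(0.070)=1.91604
parabola through these three points peaks at t≈0.060 with theta≈1.91682

max theta = 1.917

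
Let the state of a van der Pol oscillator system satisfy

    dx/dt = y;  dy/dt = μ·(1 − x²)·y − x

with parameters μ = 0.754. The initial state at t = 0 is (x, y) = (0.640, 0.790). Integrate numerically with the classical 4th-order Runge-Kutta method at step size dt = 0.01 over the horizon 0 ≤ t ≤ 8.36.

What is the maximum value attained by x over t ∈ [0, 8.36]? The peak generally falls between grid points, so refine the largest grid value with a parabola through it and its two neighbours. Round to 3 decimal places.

t=0.000: state=(0.640, 0.790)
step 1 (dt=0.01): k1=(0.790, -0.288), k2=(0.789, -0.296), k3=(0.789, -0.296), k4=(0.787, -0.304); state += dt/6·(k1+2k2+2k3+k4)
t=0.010: state=(0.648, 0.787)
t=0.020: state=(0.656, 0.784)
t=0.030: state=(0.664, 0.781)
continuing one RK4 step at a time; state shown every 50 steps (Δt=0.5):
t=0.500: state=(0.968, 0.466)
t=1.000: state=(1.072, -0.058)
t=1.500: state=(0.914, -0.567)
t=2.000: state=(0.505, -1.081)
t=2.500: state=(-0.180, -1.657)
t=3.000: state=(-1.071, -1.711)
t=3.500: state=(-1.671, -0.589)
t=4.000: state=(-1.709, 0.329)
t=4.500: state=(-1.418, 0.801)
t=5.000: state=(-0.911, 1.249)
t=5.500: state=(-0.129, 1.923)
t=6.000: state=(0.982, 2.318)
t=6.500: state=(1.842, 0.898)
t=7.000: state=(1.949, -0.284)
t=7.500: state=(1.680, -0.735)
t=8.000: state=(1.229, -1.084)
t=8.360: state=(0.779, -1.441)
largest grid value and its neighbours: x(6.820)=1.97482, x(6.830)=1.97486, x(6.840)=1.97471
parabola through these three points peaks at t≈6.827 with x≈1.97487

max x = 1.975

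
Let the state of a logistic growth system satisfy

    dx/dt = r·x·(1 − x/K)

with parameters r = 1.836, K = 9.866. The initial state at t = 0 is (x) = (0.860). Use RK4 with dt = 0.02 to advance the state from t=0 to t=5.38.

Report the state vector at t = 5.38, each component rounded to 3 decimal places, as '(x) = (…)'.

t=0.000: state=(0.860)
step 1 (dt=0.02): k1=(1.441), k2=(1.463), k3=(1.463), k4=(1.486); state += dt/6·(k1+2k2+2k3+k4)
t=0.020: state=(0.889)
t=0.040: state=(0.919)
t=0.060: state=(0.951)
continuing one RK4 step at a time; state shown every 10 steps (Δt=0.2):
t=0.200: state=(1.195)
t=0.400: state=(1.638)
t=0.600: state=(2.202)
t=0.800: state=(2.893)
t=1.000: state=(3.695)
t=1.200: state=(4.575)
t=1.400: state=(5.478)
t=1.600: state=(6.345)
t=1.800: state=(7.127)
t=2.000: state=(7.791)
t=2.200: state=(8.330)
t=2.400: state=(8.748)
t=2.600: state=(9.064)
t=2.800: state=(9.296)
t=3.000: state=(9.464)
t=3.200: state=(9.584)
t=3.400: state=(9.669)
t=3.600: state=(9.729)
t=3.800: state=(9.771)
t=4.000: state=(9.800)
t=4.200: state=(9.820)
t=4.400: state=(9.834)
t=4.600: state=(9.844)
t=4.800: state=(9.851)
t=5.000: state=(9.855)
t=5.200: state=(9.859)
t=5.380: state=(9.861)

(x) = (9.861)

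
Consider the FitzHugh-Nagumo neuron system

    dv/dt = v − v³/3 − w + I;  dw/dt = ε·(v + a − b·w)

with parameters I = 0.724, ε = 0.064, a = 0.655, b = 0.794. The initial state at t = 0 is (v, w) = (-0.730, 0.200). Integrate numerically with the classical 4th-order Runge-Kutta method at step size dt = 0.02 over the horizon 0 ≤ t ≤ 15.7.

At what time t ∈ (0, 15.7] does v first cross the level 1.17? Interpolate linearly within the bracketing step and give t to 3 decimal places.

t=0.000: state=(-0.730, 0.200)
step 1 (dt=0.02): k1=(-0.076, -0.015), k2=(-0.077, -0.015), k3=(-0.077, -0.015), k4=(-0.077, -0.015); state += dt/6·(k1+2k2+2k3+k4)
t=0.020: state=(-0.732, 0.200)
t=0.040: state=(-0.733, 0.199)
t=0.060: state=(-0.735, 0.199)
continuing one RK4 step at a time; state shown every 50 steps (Δt=1):
t=1.000: state=(-0.816, 0.183)
t=2.000: state=(-0.912, 0.161)
t=3.000: state=(-1.000, 0.134)
t=4.000: state=(-1.060, 0.104)
t=5.000: state=(-1.085, 0.072)
t=6.000: state=(-1.077, 0.042)
t=7.000: state=(-1.044, 0.014)
t=8.000: state=(-0.988, -0.009)
t=9.000: state=(-0.910, -0.027)
t=10.000: state=(-0.799, -0.038)
t=11.000: state=(-0.629, -0.040)
t=12.000: state=(-0.317, -0.028)
t=13.000: state=(0.408, 0.014)
t=13.600: state=(1.169, 0.068)
next step: t=13.620: state=(1.194, 0.070) — v has crossed 1.17
linear interpolation between t=13.600 (1.16855) and t=13.620 (1.19429) → t≈13.601

t = 13.601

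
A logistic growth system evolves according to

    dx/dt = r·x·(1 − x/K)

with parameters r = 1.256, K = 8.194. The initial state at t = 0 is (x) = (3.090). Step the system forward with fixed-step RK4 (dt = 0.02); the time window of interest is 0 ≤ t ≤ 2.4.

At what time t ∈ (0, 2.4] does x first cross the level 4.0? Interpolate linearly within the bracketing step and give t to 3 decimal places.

t=0.000: state=(3.090)
step 1 (dt=0.02): k1=(2.417), k2=(2.425), k3=(2.425), k4=(2.432); state += dt/6·(k1+2k2+2k3+k4)
t=0.020: state=(3.138)
t=0.040: state=(3.187)
t=0.060: state=(3.236)
continuing one RK4 step at a time; state shown every 5 steps (Δt=0.1):
t=0.100: state=(3.335)
t=0.200: state=(3.586)
t=0.300: state=(3.841)
t=0.360: state=(3.995)
next step: t=0.380: state=(4.047) — x has crossed 4.0
linear interpolation between t=0.360 (3.99522) and t=0.380 (4.04666) → t≈0.362

t = 0.362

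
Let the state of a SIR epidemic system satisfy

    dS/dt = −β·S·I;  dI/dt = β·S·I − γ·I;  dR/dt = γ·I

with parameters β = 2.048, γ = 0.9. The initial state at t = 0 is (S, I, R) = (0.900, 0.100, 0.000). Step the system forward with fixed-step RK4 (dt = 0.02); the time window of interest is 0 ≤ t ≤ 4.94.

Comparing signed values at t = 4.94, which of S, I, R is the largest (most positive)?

t=0.000: state=(0.900, 0.100, 0.000)
step 1 (dt=0.02): k1=(-0.184, 0.094, 0.090), k2=(-0.186, 0.095, 0.091), k3=(-0.186, 0.095, 0.091), k4=(-0.187, 0.095, 0.092); state += dt/6·(k1+2k2+2k3+k4)
t=0.020: state=(0.896, 0.102, 0.002)
t=0.040: state=(0.893, 0.104, 0.004)
t=0.060: state=(0.889, 0.106, 0.006)
continuing one RK4 step at a time; state shown every 10 steps (Δt=0.2):
t=0.200: state=(0.860, 0.120, 0.020)
t=0.400: state=(0.816, 0.141, 0.043)
t=0.600: state=(0.766, 0.163, 0.071)
t=0.800: state=(0.714, 0.184, 0.102)
t=1.000: state=(0.659, 0.204, 0.137)
t=1.200: state=(0.604, 0.221, 0.175)
t=1.400: state=(0.550, 0.233, 0.216)
t=1.600: state=(0.499, 0.242, 0.259)
t=1.800: state=(0.452, 0.245, 0.303)
t=2.000: state=(0.409, 0.244, 0.347)
t=2.200: state=(0.370, 0.239, 0.391)
t=2.400: state=(0.336, 0.231, 0.433)
t=2.600: state=(0.306, 0.220, 0.474)
t=2.800: state=(0.281, 0.207, 0.512)
t=3.000: state=(0.259, 0.193, 0.548)
t=3.200: state=(0.240, 0.179, 0.582)
t=3.400: state=(0.223, 0.164, 0.612)
t=3.600: state=(0.209, 0.150, 0.641)
t=3.800: state=(0.198, 0.136, 0.666)
t=4.000: state=(0.187, 0.123, 0.690)
t=4.200: state=(0.179, 0.111, 0.711)
t=4.400: state=(0.171, 0.099, 0.730)
t=4.600: state=(0.165, 0.089, 0.747)
t=4.800: state=(0.159, 0.079, 0.762)
t=4.940: state=(0.156, 0.073, 0.771)
compare at T: S=0.156, I=0.073, R=0.771

largest component: R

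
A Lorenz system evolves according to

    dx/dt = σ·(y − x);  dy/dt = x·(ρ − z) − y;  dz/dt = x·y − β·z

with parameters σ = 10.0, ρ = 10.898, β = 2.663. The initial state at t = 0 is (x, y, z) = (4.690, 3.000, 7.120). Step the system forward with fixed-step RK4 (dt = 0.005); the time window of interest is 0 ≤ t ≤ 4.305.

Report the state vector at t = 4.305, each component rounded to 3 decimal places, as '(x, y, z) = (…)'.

(x, y, z) = (5.299, 5.355, 9.927)

t=0.000: state=(4.690, 3.000, 7.120)
step 1 (dt=0.005): k1=(-16.900, 14.719, -4.891), k2=(-16.110, 14.579, -4.814), k3=(-16.133, 14.586, -4.810), k4=(-15.364, 14.452, -4.732); state += dt/6·(k1+2k2+2k3+k4)
t=0.005: state=(4.609, 3.073, 7.096)
t=0.010: state=(4.536, 3.145, 7.073)
t=0.015: state=(4.470, 3.215, 7.050)
continuing one RK4 step at a time; state shown every 40 steps (Δt=0.2):
t=0.200: state=(4.697, 5.550, 7.139)
t=0.400: state=(6.449, 6.992, 10.032)
t=0.600: state=(5.988, 5.113, 12.052)
t=0.800: state=(4.300, 3.740, 10.351)
t=1.000: state=(4.000, 4.222, 8.493)
t=1.200: state=(4.939, 5.568, 8.400)
t=1.400: state=(5.968, 6.203, 10.174)
t=1.600: state=(5.603, 5.097, 11.172)
t=1.800: state=(4.634, 4.308, 10.138)
t=2.000: state=(4.494, 4.665, 9.022)
t=2.200: state=(5.122, 5.504, 9.118)
t=2.400: state=(5.655, 5.726, 10.200)
t=2.600: state=(5.356, 5.053, 10.635)
t=2.800: state=(4.811, 4.642, 9.971)
t=3.000: state=(4.786, 4.918, 9.347)
t=3.200: state=(5.191, 5.410, 9.514)
t=3.400: state=(5.447, 5.450, 10.152)
t=3.600: state=(5.225, 5.044, 10.312)
t=3.800: state=(4.925, 4.845, 9.887)
t=4.000: state=(4.952, 5.048, 9.559)
t=4.200: state=(5.203, 5.323, 9.722)
t=4.305: state=(5.299, 5.355, 9.927)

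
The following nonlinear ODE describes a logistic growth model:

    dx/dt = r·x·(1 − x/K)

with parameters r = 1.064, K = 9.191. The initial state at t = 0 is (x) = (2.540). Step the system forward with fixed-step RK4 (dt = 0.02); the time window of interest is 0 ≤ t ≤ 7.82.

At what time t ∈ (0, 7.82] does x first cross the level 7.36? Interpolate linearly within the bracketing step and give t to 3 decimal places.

t=0.000: state=(2.540)
step 1 (dt=0.02): k1=(1.956), k2=(1.965), k3=(1.965), k4=(1.974); state += dt/6·(k1+2k2+2k3+k4)
t=0.020: state=(2.579)
t=0.040: state=(2.619)
t=0.060: state=(2.659)
continuing one RK4 step at a time; state shown every 25 steps (Δt=0.5):
t=0.500: state=(3.621)
t=1.000: state=(4.828)
t=1.500: state=(6.004)
t=2.000: state=(7.006)
t=2.200: state=(7.341)
next step: t=2.220: state=(7.372) — x has crossed 7.36
linear interpolation between t=2.200 (7.34086) and t=2.220 (7.37211) → t≈2.212

t = 2.212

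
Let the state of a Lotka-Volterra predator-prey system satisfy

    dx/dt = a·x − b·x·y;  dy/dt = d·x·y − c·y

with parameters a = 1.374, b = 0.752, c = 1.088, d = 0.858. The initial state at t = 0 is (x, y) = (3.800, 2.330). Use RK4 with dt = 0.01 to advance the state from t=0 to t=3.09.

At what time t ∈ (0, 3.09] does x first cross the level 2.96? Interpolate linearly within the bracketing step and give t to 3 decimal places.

t = 0.267

t=0.000: state=(3.800, 2.330)
step 1 (dt=0.01): k1=(-1.437, 5.062), k2=(-1.506, 5.102), k3=(-1.507, 5.102), k4=(-1.577, 5.142); state += dt/6·(k1+2k2+2k3+k4)
t=0.010: state=(3.785, 2.381)
t=0.020: state=(3.768, 2.433)
t=0.030: state=(3.751, 2.485)
continuing one RK4 step at a time; state shown every 10 steps (Δt=0.1):
t=0.100: state=(3.587, 2.872)
t=0.200: state=(3.244, 3.456)
t=0.260: state=(2.991, 3.801)
next step: t=0.270: state=(2.946, 3.857) — x has crossed 2.96
linear interpolation between t=0.260 (2.99060) and t=0.270 (2.94591) → t≈0.267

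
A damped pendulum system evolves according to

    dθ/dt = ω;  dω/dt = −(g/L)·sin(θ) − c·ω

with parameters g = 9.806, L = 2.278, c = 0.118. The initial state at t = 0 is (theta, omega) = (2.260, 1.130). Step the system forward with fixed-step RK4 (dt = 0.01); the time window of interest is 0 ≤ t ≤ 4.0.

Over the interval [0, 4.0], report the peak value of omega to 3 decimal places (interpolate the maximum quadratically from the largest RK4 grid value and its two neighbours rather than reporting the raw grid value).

t=0.000: state=(2.260, 1.130)
step 1 (dt=0.01): k1=(1.130, -3.455), k2=(1.113, -3.438), k3=(1.113, -3.438), k4=(1.096, -3.421); state += dt/6·(k1+2k2+2k3+k4)
t=0.010: state=(2.271, 1.096)
t=0.020: state=(2.282, 1.062)
t=0.030: state=(2.292, 1.028)
continuing one RK4 step at a time; state shown every 20 steps (Δt=0.2):
t=0.200: state=(2.421, 0.500)
t=0.400: state=(2.465, -0.053)
t=0.600: state=(2.400, -0.600)
t=0.800: state=(2.221, -1.208)
t=1.000: state=(1.910, -1.921)
t=1.200: state=(1.447, -2.713)
t=1.400: state=(0.831, -3.414)
t=1.600: state=(0.109, -3.714)
t=1.800: state=(-0.614, -3.414)
t=2.000: state=(-1.226, -2.661)
t=2.200: state=(-1.669, -1.760)
t=2.400: state=(-1.933, -0.896)
t=2.600: state=(-2.032, -0.100)
t=2.800: state=(-1.975, 0.670)
t=3.000: state=(-1.762, 1.463)
t=3.200: state=(-1.388, 2.275)
t=3.400: state=(-0.858, 2.984)
t=3.600: state=(-0.217, 3.346)
t=3.800: state=(0.444, 3.170)
t=4.000: state=(1.019, 2.528)
largest grid value and its neighbours: omega(3.630)=3.35583, omega(3.640)=3.35617, omega(3.650)=3.35507
parabola through these three points peaks at t≈3.637 with omega≈3.35622

max omega = 3.356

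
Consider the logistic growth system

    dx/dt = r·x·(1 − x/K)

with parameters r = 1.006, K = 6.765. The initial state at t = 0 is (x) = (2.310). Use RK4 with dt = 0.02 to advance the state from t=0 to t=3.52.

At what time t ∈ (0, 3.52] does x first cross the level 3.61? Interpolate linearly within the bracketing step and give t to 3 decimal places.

t=0.000: state=(2.310)
step 1 (dt=0.02): k1=(1.530), k2=(1.535), k3=(1.535), k4=(1.540); state += dt/6·(k1+2k2+2k3+k4)
t=0.020: state=(2.341)
t=0.040: state=(2.372)
t=0.060: state=(2.403)
continuing one RK4 step at a time; state shown every 10 steps (Δt=0.2):
t=0.200: state=(2.625)
t=0.400: state=(2.955)
t=0.600: state=(3.293)
t=0.780: state=(3.599)
next step: t=0.800: state=(3.632) — x has crossed 3.61
linear interpolation between t=0.780 (3.59852) and t=0.800 (3.63238) → t≈0.787

t = 0.787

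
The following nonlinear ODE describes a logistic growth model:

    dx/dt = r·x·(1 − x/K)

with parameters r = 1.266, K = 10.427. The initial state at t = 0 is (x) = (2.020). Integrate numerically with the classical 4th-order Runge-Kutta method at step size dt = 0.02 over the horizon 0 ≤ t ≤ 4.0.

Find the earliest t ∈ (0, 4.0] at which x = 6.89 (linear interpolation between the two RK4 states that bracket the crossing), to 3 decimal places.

t = 1.653

t=0.000: state=(2.020)
step 1 (dt=0.02): k1=(2.062), k2=(2.078), k3=(2.078), k4=(2.094); state += dt/6·(k1+2k2+2k3+k4)
t=0.020: state=(2.062)
t=0.040: state=(2.104)
t=0.060: state=(2.147)
continuing one RK4 step at a time; state shown every 10 steps (Δt=0.2):
t=0.200: state=(2.464)
t=0.400: state=(2.972)
t=0.600: state=(3.538)
t=0.800: state=(4.152)
t=1.000: state=(4.797)
t=1.200: state=(5.456)
t=1.400: state=(6.108)
t=1.600: state=(6.731)
t=1.640: state=(6.851)
next step: t=1.660: state=(6.911) — x has crossed 6.89
linear interpolation between t=1.640 (6.85129) and t=1.660 (6.91054) → t≈1.653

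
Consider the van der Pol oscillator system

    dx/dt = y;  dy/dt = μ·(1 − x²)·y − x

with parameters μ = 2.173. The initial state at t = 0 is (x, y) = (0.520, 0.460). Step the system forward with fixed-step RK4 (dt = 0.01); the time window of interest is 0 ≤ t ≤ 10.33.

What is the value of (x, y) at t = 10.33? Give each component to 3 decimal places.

t=0.000: state=(0.520, 0.460)
step 1 (dt=0.01): k1=(0.460, 0.209), k2=(0.461, 0.206), k3=(0.461, 0.206), k4=(0.462, 0.203); state += dt/6·(k1+2k2+2k3+k4)
t=0.010: state=(0.525, 0.462)
t=0.020: state=(0.529, 0.464)
t=0.030: state=(0.534, 0.466)
continuing one RK4 step at a time; state shown every 50 steps (Δt=0.5):
t=0.500: state=(0.758, 0.444)
t=1.000: state=(0.910, 0.120)
t=1.500: state=(0.854, -0.358)
t=2.000: state=(0.513, -1.102)
t=2.500: state=(-0.471, -3.120)
t=3.000: state=(-1.841, -1.023)
t=3.500: state=(-1.900, 0.255)
t=4.000: state=(-1.740, 0.363)
t=4.500: state=(-1.539, 0.446)
t=5.000: state=(-1.282, 0.599)
t=5.500: state=(-0.904, 0.984)
t=6.000: state=(-0.139, 2.401)
t=6.500: state=(1.582, 2.934)
t=7.000: state=(2.014, -0.139)
t=7.500: state=(1.883, -0.319)
t=8.000: state=(1.709, -0.377)
t=8.500: state=(1.501, -0.466)
t=9.000: state=(1.230, -0.640)
t=9.500: state=(0.815, -1.107)
t=10.000: state=(-0.085, -2.888)
t=10.330: state=(-1.296, -3.726)

(x, y) = (-1.296, -3.726)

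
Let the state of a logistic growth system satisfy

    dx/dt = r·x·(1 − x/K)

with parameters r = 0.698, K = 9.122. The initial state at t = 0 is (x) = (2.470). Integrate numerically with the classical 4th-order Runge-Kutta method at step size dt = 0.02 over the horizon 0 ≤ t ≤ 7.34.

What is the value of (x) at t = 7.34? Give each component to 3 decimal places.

t=0.000: state=(2.470)
step 1 (dt=0.02): k1=(1.257), k2=(1.261), k3=(1.261), k4=(1.265); state += dt/6·(k1+2k2+2k3+k4)
t=0.020: state=(2.495)
t=0.040: state=(2.521)
t=0.060: state=(2.546)
continuing one RK4 step at a time; state shown every 25 steps (Δt=0.5):
t=0.500: state=(3.146)
t=1.000: state=(3.898)
t=1.500: state=(4.689)
t=2.000: state=(5.473)
t=2.500: state=(6.204)
t=3.000: state=(6.850)
t=3.500: state=(7.392)
t=4.000: state=(7.829)
t=4.500: state=(8.171)
t=5.000: state=(8.430)
t=5.500: state=(8.622)
t=6.000: state=(8.764)
t=6.500: state=(8.866)
t=7.000: state=(8.940)
t=7.340: state=(8.978)

(x) = (8.978)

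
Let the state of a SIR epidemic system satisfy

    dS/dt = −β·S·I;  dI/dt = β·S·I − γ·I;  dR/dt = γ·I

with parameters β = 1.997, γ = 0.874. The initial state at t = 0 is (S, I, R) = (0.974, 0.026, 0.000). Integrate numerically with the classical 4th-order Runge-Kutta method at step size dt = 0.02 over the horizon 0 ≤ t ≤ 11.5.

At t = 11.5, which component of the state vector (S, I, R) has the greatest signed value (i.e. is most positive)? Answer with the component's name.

largest component: R

t=0.000: state=(0.974, 0.026, 0.000)
step 1 (dt=0.02): k1=(-0.051, 0.028, 0.023), k2=(-0.051, 0.028, 0.023), k3=(-0.051, 0.028, 0.023), k4=(-0.052, 0.028, 0.023); state += dt/6·(k1+2k2+2k3+k4)
t=0.020: state=(0.973, 0.027, 0.000)
t=0.040: state=(0.972, 0.027, 0.001)
t=0.060: state=(0.971, 0.028, 0.001)
continuing one RK4 step at a time; state shown every 25 steps (Δt=0.5):
t=0.500: state=(0.941, 0.044, 0.015)
t=1.000: state=(0.890, 0.071, 0.040)
t=1.500: state=(0.815, 0.107, 0.078)
t=2.000: state=(0.717, 0.149, 0.134)
t=2.500: state=(0.606, 0.186, 0.208)
t=3.000: state=(0.497, 0.209, 0.295)
t=3.500: state=(0.402, 0.211, 0.387)
t=4.000: state=(0.328, 0.196, 0.476)
t=4.500: state=(0.273, 0.170, 0.556)
t=5.000: state=(0.234, 0.142, 0.625)
t=5.500: state=(0.206, 0.114, 0.680)
t=6.000: state=(0.186, 0.089, 0.725)
t=6.500: state=(0.172, 0.069, 0.759)
t=7.000: state=(0.162, 0.053, 0.786)
t=7.500: state=(0.155, 0.040, 0.806)
t=8.000: state=(0.149, 0.030, 0.821)
t=8.500: state=(0.145, 0.022, 0.832)
t=9.000: state=(0.143, 0.017, 0.841)
t=9.500: state=(0.141, 0.012, 0.847)
t=10.000: state=(0.139, 0.009, 0.852)
t=10.500: state=(0.138, 0.007, 0.855)
t=11.000: state=(0.137, 0.005, 0.858)
t=11.500: state=(0.137, 0.004, 0.860)
compare at T: S=0.137, I=0.004, R=0.860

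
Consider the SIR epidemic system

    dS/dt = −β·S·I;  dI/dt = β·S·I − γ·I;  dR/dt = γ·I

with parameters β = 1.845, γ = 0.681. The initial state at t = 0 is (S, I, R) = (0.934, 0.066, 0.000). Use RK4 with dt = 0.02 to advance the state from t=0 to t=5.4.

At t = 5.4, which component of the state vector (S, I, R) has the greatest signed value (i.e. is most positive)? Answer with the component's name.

largest component: R

t=0.000: state=(0.934, 0.066, 0.000)
step 1 (dt=0.02): k1=(-0.114, 0.069, 0.045), k2=(-0.115, 0.069, 0.045), k3=(-0.115, 0.069, 0.045), k4=(-0.116, 0.070, 0.046); state += dt/6·(k1+2k2+2k3+k4)
t=0.020: state=(0.932, 0.067, 0.001)
t=0.040: state=(0.929, 0.069, 0.002)
t=0.060: state=(0.927, 0.070, 0.003)
continuing one RK4 step at a time; state shown every 10 steps (Δt=0.2):
t=0.200: state=(0.909, 0.081, 0.010)
t=0.400: state=(0.880, 0.098, 0.022)
t=0.600: state=(0.845, 0.118, 0.037)
t=0.800: state=(0.806, 0.140, 0.054)
t=1.000: state=(0.762, 0.163, 0.075)
t=1.200: state=(0.715, 0.186, 0.099)
t=1.400: state=(0.664, 0.210, 0.126)
t=1.600: state=(0.612, 0.232, 0.156)
t=1.800: state=(0.560, 0.251, 0.189)
t=2.000: state=(0.509, 0.267, 0.224)
t=2.200: state=(0.460, 0.279, 0.261)
t=2.400: state=(0.415, 0.286, 0.300)
t=2.600: state=(0.373, 0.288, 0.339)
t=2.800: state=(0.335, 0.287, 0.378)
t=3.000: state=(0.302, 0.281, 0.417)
t=3.200: state=(0.273, 0.273, 0.455)
t=3.400: state=(0.247, 0.262, 0.491)
t=3.600: state=(0.225, 0.249, 0.526)
t=3.800: state=(0.205, 0.236, 0.559)
t=4.000: state=(0.189, 0.221, 0.590)
t=4.200: state=(0.175, 0.206, 0.619)
t=4.400: state=(0.162, 0.192, 0.646)
t=4.600: state=(0.152, 0.177, 0.671)
t=4.800: state=(0.142, 0.163, 0.694)
t=5.000: state=(0.134, 0.150, 0.716)
t=5.200: state=(0.127, 0.137, 0.735)
t=5.400: state=(0.121, 0.125, 0.753)
compare at T: S=0.121, I=0.125, R=0.753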